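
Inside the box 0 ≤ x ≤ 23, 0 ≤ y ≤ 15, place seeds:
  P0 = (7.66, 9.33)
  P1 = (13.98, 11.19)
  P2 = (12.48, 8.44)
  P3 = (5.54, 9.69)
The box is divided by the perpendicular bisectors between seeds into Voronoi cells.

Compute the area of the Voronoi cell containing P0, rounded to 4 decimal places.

Area of P0's cell: 50.0479

1. box [0,23]×[0,15]: [(0, 0) (23, 0) (23, 15) (0, 15)]
2. ⊥bis P0·P1 via (10.82,10.26): [(0, 0) (13.8396, 0) (9.425, 15) (0, 15)]  |A|=174.4842
3. ⊥bis P0·P2 via (10.07,8.885): [(0, 0) (8.4294, 0) (10.5152, 11.2958) (9.425, 15) (0, 15)]  |A|=143.9281
4. ⊥bis P0·P3 via (6.6,9.51): [(4.9851, 0) (8.4294, 0) (10.5152, 11.2958) (9.425, 15) (7.5323, 15)]  |A|=50.0479
5. canonical 5-gon: [(4.9851, 0) (8.4294, 0) (10.5152, 11.2958) (9.425, 15) (7.5323, 15)]
6. shoelace: 50.0479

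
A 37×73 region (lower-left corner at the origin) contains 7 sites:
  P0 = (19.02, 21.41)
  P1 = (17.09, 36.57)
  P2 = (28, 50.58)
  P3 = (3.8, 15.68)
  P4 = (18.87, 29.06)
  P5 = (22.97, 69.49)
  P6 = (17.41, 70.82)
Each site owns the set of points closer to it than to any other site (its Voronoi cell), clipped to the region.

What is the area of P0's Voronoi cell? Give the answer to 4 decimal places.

Area of P0's cell: 591.6621

1. box [0,37]×[0,73]: [(0, 0) (37, 0) (37, 73) (0, 73)]
2. ⊥bis P0·P1 via (18.055,28.99): [(0, 26.6914) (0, 0) (37, 0) (37, 31.4019)]  |A|=1074.7261
3. ⊥bis P0·P2 via (23.51,35.995): [(0, 26.6914) (0, 0) (37, 0) (37, 31.4019)]  |A|=1074.7261
4. ⊥bis P0·P3 via (11.41,18.545): [(7.9615, 27.705) (18.3918, 0) (37, 0) (37, 31.4019)]  |A|=713.7024
5. ⊥bis P0·P4 via (18.945,25.235): [(8.965, 25.0393) (18.3918, 0) (37, 0) (37, 25.589)]  |A|=591.6621
6. ⊥bis P0·P5 via (20.995,45.45): [(8.965, 25.0393) (18.3918, 0) (37, 0) (37, 25.589)]  |A|=591.6621
7. ⊥bis P0·P6 via (18.215,46.115): [(8.965, 25.0393) (18.3918, 0) (37, 0) (37, 25.589)]  |A|=591.6621
8. canonical 4-gon: [(8.965, 25.0393) (18.3918, 0) (37, 0) (37, 25.589)]
9. shoelace: 591.6621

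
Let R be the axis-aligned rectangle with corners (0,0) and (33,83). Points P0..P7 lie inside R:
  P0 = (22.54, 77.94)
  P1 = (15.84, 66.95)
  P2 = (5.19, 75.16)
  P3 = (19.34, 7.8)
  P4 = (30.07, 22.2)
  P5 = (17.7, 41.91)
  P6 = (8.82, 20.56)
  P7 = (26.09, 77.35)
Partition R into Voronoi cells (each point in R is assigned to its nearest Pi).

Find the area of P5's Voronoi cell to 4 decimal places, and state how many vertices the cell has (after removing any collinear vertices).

Area of P5's cell: 704.9866 (5 vertices)

1. box [0,33]×[0,83]: [(0, 0) (33, 0) (33, 83) (0, 83)]
2. ⊥bis P5·P0 via (20.12,59.925): [(0, 62.6278) (0, 0) (33, 0) (33, 58.1948)]  |A|=1993.5724
3. ⊥bis P5·P1 via (16.77,54.43): [(0, 53.1843) (0, 0) (33, 0) (33, 55.6356)]  |A|=1795.5282
4. ⊥bis P5·P2 via (11.445,58.535): [(0, 53.1843) (0, 0) (33, 0) (33, 55.6356)]  |A|=1795.5282
5. ⊥bis P5·P3 via (18.52,24.855): [(0, 53.1843) (0, 23.9646) (33, 25.5512) (33, 55.6356)]  |A|=978.5182
6. ⊥bis P5·P4 via (23.885,32.055): [(0, 53.1843) (0, 23.9646) (11.906, 24.537) (33, 37.7756) (33, 55.6356)]  |A|=849.5878
7. ⊥bis P5·P6 via (13.26,31.235): [(0, 53.1843) (0, 36.7502) (18.8643, 28.904) (33, 37.7756) (33, 55.6356)]  |A|=704.9866
8. ⊥bis P5·P7 via (21.895,59.63): [(0, 53.1843) (0, 36.7502) (18.8643, 28.904) (33, 37.7756) (33, 55.6356)]  |A|=704.9866
9. canonical 5-gon: [(0, 53.1843) (0, 36.7502) (18.8643, 28.904) (33, 37.7756) (33, 55.6356)]
10. shoelace: 704.9866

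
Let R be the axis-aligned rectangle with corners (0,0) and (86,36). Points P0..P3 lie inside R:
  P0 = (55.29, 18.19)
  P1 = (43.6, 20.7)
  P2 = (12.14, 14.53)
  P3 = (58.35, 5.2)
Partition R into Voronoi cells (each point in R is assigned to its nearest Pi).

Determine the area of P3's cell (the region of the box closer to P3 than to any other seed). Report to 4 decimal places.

1. box [0,86]×[0,36]: [(0, 0) (86, 0) (86, 36) (0, 36)]
2. ⊥bis P3·P0 via (56.82,11.695): [(7.1736, 0) (86, 0) (86, 18.5688)]  |A|=731.8564
3. ⊥bis P3·P1 via (50.975,12.95): [(47.2994, 9.4523) (37.3665, 0) (86, 0) (86, 18.5688)]  |A|=589.1604
4. ⊥bis P3·P2 via (35.245,9.865): [(47.2994, 9.4523) (37.3665, 0) (86, 0) (86, 18.5688)]  |A|=589.1604
5. canonical 4-gon: [(47.2994, 9.4523) (37.3665, 0) (86, 0) (86, 18.5688)]
6. shoelace: 589.1604

Area of P3's cell: 589.1604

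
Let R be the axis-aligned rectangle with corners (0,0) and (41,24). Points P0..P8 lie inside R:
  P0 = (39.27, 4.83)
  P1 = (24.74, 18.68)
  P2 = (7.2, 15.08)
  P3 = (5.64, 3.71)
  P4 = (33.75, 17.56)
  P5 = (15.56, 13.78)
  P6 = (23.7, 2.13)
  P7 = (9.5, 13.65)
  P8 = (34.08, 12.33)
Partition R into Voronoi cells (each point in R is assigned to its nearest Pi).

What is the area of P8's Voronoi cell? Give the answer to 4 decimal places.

Area of P8's cell: 98.9260

1. box [0,41]×[0,24]: [(0, 0) (41, 0) (41, 24) (0, 24)]
2. ⊥bis P8·P0 via (36.675,8.58): [(0, 0) (24.2762, 0) (41, 11.5729) (41, 24) (0, 24)]  |A|=887.2283
3. ⊥bis P8·P1 via (29.41,15.505): [(18.8686, 0) (24.2762, 0) (41, 11.5729) (41, 24) (35.1855, 24)]  |A|=238.5791
4. ⊥bis P8·P2 via (20.64,13.705): [(19.3033, 0.6394) (19.2379, 0) (24.2762, 0) (41, 11.5729) (41, 24) (35.1855, 24)]  |A|=238.461
5. ⊥bis P8·P3 via (19.86,8.02): [(21.2356, 3.4815) (22.2908, 0) (24.2762, 0) (41, 11.5729) (41, 24) (35.1855, 24)]  |A|=232.6218
6. ⊥bis P8·P4 via (33.915,14.945): [(28.8103, 14.6229) (21.2356, 3.4815) (22.2908, 0) (24.2762, 0) (41, 11.5729) (41, 15.392)]  |A|=152.8961
7. ⊥bis P8·P5 via (24.82,13.055): [(28.8103, 14.6229) (24.4394, 8.1939) (23.7979, 0) (24.2762, 0) (41, 11.5729) (41, 15.392)]  |A|=138.6583
8. ⊥bis P8·P6 via (28.89,7.23): [(28.8103, 14.6229) (25.8721, 10.3012) (31.2514, 4.8269) (41, 11.5729) (41, 15.392)]  |A|=98.926
9. ⊥bis P8·P7 via (21.79,12.99): [(28.8103, 14.6229) (25.8721, 10.3012) (31.2514, 4.8269) (41, 11.5729) (41, 15.392)]  |A|=98.926
10. canonical 5-gon: [(28.8103, 14.6229) (25.8721, 10.3012) (31.2514, 4.8269) (41, 11.5729) (41, 15.392)]
11. shoelace: 98.926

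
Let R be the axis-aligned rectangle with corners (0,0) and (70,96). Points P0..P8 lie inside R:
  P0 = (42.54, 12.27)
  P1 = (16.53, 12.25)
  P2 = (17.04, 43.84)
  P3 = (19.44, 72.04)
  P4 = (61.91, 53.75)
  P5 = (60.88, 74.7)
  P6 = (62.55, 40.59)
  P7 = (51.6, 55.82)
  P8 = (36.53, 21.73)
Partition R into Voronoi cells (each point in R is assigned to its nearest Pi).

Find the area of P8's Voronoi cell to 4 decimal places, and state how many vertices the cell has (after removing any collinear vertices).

Area of P8's cell: 539.4607 (5 vertices)

1. box [0,70]×[0,96]: [(0, 0) (70, 0) (70, 96) (0, 96)]
2. ⊥bis P8·P0 via (39.535,17): [(0, 0) (12.7763, 0) (70, 36.3546) (70, 96) (0, 96)]  |A|=5679.8266
3. ⊥bis P8·P1 via (26.53,16.99): [(0, 72.9605) (29.5362, 10.6477) (70, 36.3546) (70, 96) (0, 96)]  |A|=4534.3187
4. ⊥bis P8·P2 via (26.785,32.785): [(21.3247, 27.9717) (29.5362, 10.6477) (70, 36.3546) (70, 70.8791)]  |A|=1296.289
5. ⊥bis P8·P3 via (27.985,46.885): [(52.0566, 55.062) (21.3247, 27.9717) (29.5362, 10.6477) (70, 36.3546) (70, 61.1572)]  |A|=1209.0676
6. ⊥bis P8·P4 via (49.22,37.74): [(40.3668, 44.7573) (21.3247, 27.9717) (29.5362, 10.6477) (59.4355, 29.6429)]  |A|=640.9227
7. ⊥bis P8·P5 via (48.705,48.215): [(40.3668, 44.7573) (21.3247, 27.9717) (29.5362, 10.6477) (59.4355, 29.6429)]  |A|=640.9227
8. ⊥bis P8·P6 via (49.54,31.16): [(39.9503, 44.3903) (21.3247, 27.9717) (29.5362, 10.6477) (53.4129, 25.8167)]  |A|=552.591
9. ⊥bis P8·P7 via (44.065,38.775): [(43.9994, 38.804) (37.0821, 41.8619) (21.3247, 27.9717) (29.5362, 10.6477) (53.4129, 25.8167)]  |A|=539.4607
10. canonical 5-gon: [(43.9994, 38.804) (37.0821, 41.8619) (21.3247, 27.9717) (29.5362, 10.6477) (53.4129, 25.8167)]
11. shoelace: 539.4607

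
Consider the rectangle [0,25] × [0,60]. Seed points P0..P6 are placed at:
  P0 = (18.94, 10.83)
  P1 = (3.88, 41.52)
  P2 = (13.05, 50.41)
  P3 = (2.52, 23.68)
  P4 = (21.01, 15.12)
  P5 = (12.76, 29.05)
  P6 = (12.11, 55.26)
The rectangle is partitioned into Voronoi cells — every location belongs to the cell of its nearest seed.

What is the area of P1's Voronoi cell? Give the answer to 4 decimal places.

1. box [0,25]×[0,60]: [(0, 0) (25, 0) (25, 60) (0, 60)]
2. ⊥bis P1·P0 via (11.41,26.175): [(0, 20.576) (25, 32.8438) (25, 60) (0, 60)]  |A|=832.2531
3. ⊥bis P1·P2 via (8.465,45.965): [(0, 54.6966) (0, 20.576) (22.4152, 31.5754)]  |A|=382.4109
4. ⊥bis P1·P3 via (3.2,32.6): [(0, 54.6966) (0, 32.8439) (21.6387, 31.1944) (22.4152, 31.5754)]  |A|=249.6793
5. ⊥bis P1·P4 via (12.445,28.32): [(20.5026, 33.5483) (0, 54.6966) (0, 32.8439) (17.3757, 31.5193)]  |A|=243.7161
6. ⊥bis P1·P5 via (8.32,35.285): [(14.531, 39.7079) (0, 54.6966) (0, 32.8439) (4.419, 32.5071)]  |A|=176.3844
7. ⊥bis P1·P6 via (7.995,48.39): [(14.531, 39.7079) (3.5092, 51.0769) (0, 53.1789) (0, 32.8439) (4.419, 32.5071)]  |A|=173.7213
8. canonical 5-gon: [(14.531, 39.7079) (3.5092, 51.0769) (0, 53.1789) (0, 32.8439) (4.419, 32.5071)]
9. shoelace: 173.7213

Area of P1's cell: 173.7213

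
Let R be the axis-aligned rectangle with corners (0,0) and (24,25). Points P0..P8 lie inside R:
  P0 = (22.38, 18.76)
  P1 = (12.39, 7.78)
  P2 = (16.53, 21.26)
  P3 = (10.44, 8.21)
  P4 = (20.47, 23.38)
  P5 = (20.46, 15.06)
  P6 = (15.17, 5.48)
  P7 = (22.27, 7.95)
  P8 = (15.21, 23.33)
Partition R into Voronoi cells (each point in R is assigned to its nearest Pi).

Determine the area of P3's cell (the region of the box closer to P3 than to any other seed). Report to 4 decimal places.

Area of P3's cell: 202.7694

1. box [0,24]×[0,25]: [(0, 0) (24, 0) (24, 25) (0, 25)]
2. ⊥bis P3·P0 via (16.41,13.485): [(0, 0) (24, 0) (24, 4.895) (6.2355, 25) (0, 25)]  |A|=421.4225
3. ⊥bis P3·P1 via (11.415,7.995): [(0, 0) (9.652, 0) (13.3814, 16.9126) (6.2355, 25) (0, 25)]  |A|=274.1028
4. ⊥bis P3·P2 via (13.485,14.735): [(0, 21.028) (0, 0) (9.652, 0) (12.9557, 14.982)]  |A|=208.5196
5. ⊥bis P3·P4 via (15.455,15.795): [(0, 21.028) (0, 0) (9.652, 0) (12.9557, 14.982)]  |A|=208.5196
6. ⊥bis P3·P5 via (15.45,11.635): [(0, 21.028) (0, 0) (9.652, 0) (12.9557, 14.982)]  |A|=208.5196
7. ⊥bis P3·P6 via (12.805,6.845): [(0, 21.028) (0, 0) (8.8543, 0) (10.1452, 2.2366) (12.9557, 14.982)]  |A|=207.6275
8. ⊥bis P3·P7 via (16.355,8.08): [(0, 21.028) (0, 0) (8.8543, 0) (10.1452, 2.2366) (12.9557, 14.982)]  |A|=207.6275
9. ⊥bis P3·P8 via (12.825,15.77): [(8.0165, 17.287) (0, 19.816) (0, 0) (8.8543, 0) (10.1452, 2.2366) (12.9557, 14.982)]  |A|=202.7694
10. canonical 6-gon: [(8.0165, 17.287) (0, 19.816) (0, 0) (8.8543, 0) (10.1452, 2.2366) (12.9557, 14.982)]
11. shoelace: 202.7694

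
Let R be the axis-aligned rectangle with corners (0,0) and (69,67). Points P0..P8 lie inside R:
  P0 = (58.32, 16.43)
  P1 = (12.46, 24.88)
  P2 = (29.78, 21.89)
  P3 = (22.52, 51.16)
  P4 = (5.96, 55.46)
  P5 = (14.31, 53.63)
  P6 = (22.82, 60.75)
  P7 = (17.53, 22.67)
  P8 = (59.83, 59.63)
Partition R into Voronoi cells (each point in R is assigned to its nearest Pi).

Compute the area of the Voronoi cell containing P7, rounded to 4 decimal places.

Area of P7's cell: 394.5010

1. box [0,69]×[0,67]: [(0, 0) (69, 0) (69, 67) (0, 67)]
2. ⊥bis P7·P0 via (37.925,19.55): [(0, 0) (34.9343, 0) (45.1838, 67) (0, 67)]  |A|=2683.9565
3. ⊥bis P7·P1 via (14.995,23.775): [(4.6315, 0) (34.9343, 0) (45.1838, 67) (33.8367, 67)]  |A|=1395.2716
4. ⊥bis P7·P2 via (23.655,22.28): [(25.2479, 47.2963) (4.6315, 0) (22.2364, 0)]  |A|=416.3214
5. ⊥bis P7·P3 via (20.025,36.915): [(24.5365, 36.1248) (20.6732, 36.8015) (4.6315, 0) (22.2364, 0)]  |A|=394.501
6. ⊥bis P7·P4 via (11.745,39.065): [(24.5365, 36.1248) (20.6732, 36.8015) (4.6315, 0) (22.2364, 0)]  |A|=394.501
7. ⊥bis P7·P5 via (15.92,38.15): [(24.5365, 36.1248) (20.6732, 36.8015) (4.6315, 0) (22.2364, 0)]  |A|=394.501
8. ⊥bis P7·P6 via (20.175,41.71): [(24.5365, 36.1248) (20.6732, 36.8015) (4.6315, 0) (22.2364, 0)]  |A|=394.501
9. ⊥bis P7·P8 via (38.68,41.15): [(24.5365, 36.1248) (20.6732, 36.8015) (4.6315, 0) (22.2364, 0)]  |A|=394.501
10. canonical 4-gon: [(24.5365, 36.1248) (20.6732, 36.8015) (4.6315, 0) (22.2364, 0)]
11. shoelace: 394.501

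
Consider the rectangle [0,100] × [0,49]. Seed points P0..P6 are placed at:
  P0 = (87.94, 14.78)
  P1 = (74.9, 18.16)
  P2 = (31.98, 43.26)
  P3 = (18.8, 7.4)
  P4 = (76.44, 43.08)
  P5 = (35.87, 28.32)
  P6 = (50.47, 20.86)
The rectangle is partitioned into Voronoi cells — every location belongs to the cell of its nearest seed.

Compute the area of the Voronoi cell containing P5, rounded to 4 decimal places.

1. box [0,100]×[0,49]: [(0, 0) (100, 0) (100, 49) (0, 49)]
2. ⊥bis P5·P0 via (61.905,21.55): [(0, 0) (56.3013, 0) (69.0429, 49) (0, 49)]  |A|=3070.933
3. ⊥bis P5·P1 via (55.385,23.24): [(0, 0) (49.3353, 0) (62.0907, 49) (0, 49)]  |A|=2729.9367
4. ⊥bis P5·P2 via (33.925,35.79): [(0, 26.9568) (0, 0) (49.3353, 0) (60.4497, 42.6964)]  |A|=1867.9853
5. ⊥bis P5·P3 via (27.335,17.86): [(12.2709, 30.1518) (49.2232, 0) (49.3353, 0) (60.4497, 42.6964)]  |A|=960.5097
6. ⊥bis P5·P4 via (56.155,35.7): [(54.2015, 41.0695) (12.2709, 30.1518) (49.2232, 0) (49.3353, 0) (57.5968, 31.7369)]  |A|=928.5916
7. ⊥bis P5·P6 via (43.17,24.59): [(51.1896, 40.2853) (12.2709, 30.1518) (36.0837, 10.7214)]  |A|=498.7578
8. canonical 3-gon: [(51.1896, 40.2853) (12.2709, 30.1518) (36.0837, 10.7214)]
9. shoelace: 498.7578

Area of P5's cell: 498.7578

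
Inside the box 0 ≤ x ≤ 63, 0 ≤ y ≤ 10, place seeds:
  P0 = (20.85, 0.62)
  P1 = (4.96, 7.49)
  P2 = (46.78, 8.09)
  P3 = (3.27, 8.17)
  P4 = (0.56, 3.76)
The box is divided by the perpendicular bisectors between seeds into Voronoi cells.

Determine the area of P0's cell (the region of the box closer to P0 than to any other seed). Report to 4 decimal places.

Area of P0's cell: 203.1562

1. box [0,63]×[0,10]: [(0, 0) (63, 0) (63, 10) (0, 10)]
2. ⊥bis P0·P1 via (12.905,4.055): [(11.1518, 0) (63, 0) (63, 10) (15.4753, 10)]  |A|=496.8643
3. ⊥bis P0·P2 via (33.815,4.355): [(11.1518, 0) (35.0696, 0) (32.1888, 10) (15.4753, 10)]  |A|=203.1562
4. ⊥bis P0·P3 via (12.06,4.395): [(11.1518, 0) (35.0696, 0) (32.1888, 10) (15.4753, 10)]  |A|=203.1562
5. ⊥bis P0·P4 via (10.705,2.19): [(11.1518, 0) (35.0696, 0) (32.1888, 10) (15.4753, 10)]  |A|=203.1562
6. canonical 4-gon: [(11.1518, 0) (35.0696, 0) (32.1888, 10) (15.4753, 10)]
7. shoelace: 203.1562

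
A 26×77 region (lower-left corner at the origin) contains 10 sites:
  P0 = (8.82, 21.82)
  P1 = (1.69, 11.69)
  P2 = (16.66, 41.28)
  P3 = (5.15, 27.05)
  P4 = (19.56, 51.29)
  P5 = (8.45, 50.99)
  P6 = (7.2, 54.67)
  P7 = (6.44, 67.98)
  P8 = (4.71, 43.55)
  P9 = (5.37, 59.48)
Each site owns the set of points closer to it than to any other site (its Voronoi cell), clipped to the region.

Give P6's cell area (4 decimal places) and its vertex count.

Area of P6's cell: 70.5430 (5 vertices)

1. box [0,26]×[0,77]: [(0, 0) (26, 0) (26, 77) (0, 77)]
2. ⊥bis P6·P0 via (8.01,38.245): [(0, 37.85) (26, 39.1322) (26, 77) (0, 77)]  |A|=1001.2319
3. ⊥bis P6·P1 via (4.445,33.18): [(0, 37.85) (26, 39.1322) (26, 77) (0, 77)]  |A|=1001.2319
4. ⊥bis P6·P2 via (11.93,47.975): [(0, 39.5465) (26, 57.9154) (26, 77) (0, 77)]  |A|=734.9952
5. ⊥bis P6·P3 via (6.175,40.86): [(0, 41.3183) (2.2695, 41.1499) (26, 57.9154) (26, 77) (0, 77)]  |A|=732.9847
6. ⊥bis P6·P4 via (13.38,52.98): [(0, 41.3183) (2.2695, 41.1499) (12.0308, 48.0462) (19.9486, 77) (0, 77)]  |A|=512.0806
7. ⊥bis P6·P5 via (7.825,52.83): [(0, 50.1721) (13.9036, 54.8947) (19.9486, 77) (0, 77)]  |A|=406.9869
8. ⊥bis P6·P7 via (6.82,61.325): [(0, 60.9356) (0, 50.1721) (13.9036, 54.8947) (15.8023, 61.8379)]  |A|=128.8282
9. ⊥bis P6·P8 via (5.955,49.11): [(0, 60.9356) (0, 50.4434) (0.4815, 50.3356) (13.9036, 54.8947) (15.8023, 61.8379)]  |A|=128.7628
10. ⊥bis P6·P9 via (6.285,57.075): [(0, 54.6838) (0, 50.4434) (0.4815, 50.3356) (13.9036, 54.8947) (15.4538, 60.5633)]  |A|=70.543
11. canonical 5-gon: [(0, 54.6838) (0, 50.4434) (0.4815, 50.3356) (13.9036, 54.8947) (15.4538, 60.5633)]
12. shoelace: 70.543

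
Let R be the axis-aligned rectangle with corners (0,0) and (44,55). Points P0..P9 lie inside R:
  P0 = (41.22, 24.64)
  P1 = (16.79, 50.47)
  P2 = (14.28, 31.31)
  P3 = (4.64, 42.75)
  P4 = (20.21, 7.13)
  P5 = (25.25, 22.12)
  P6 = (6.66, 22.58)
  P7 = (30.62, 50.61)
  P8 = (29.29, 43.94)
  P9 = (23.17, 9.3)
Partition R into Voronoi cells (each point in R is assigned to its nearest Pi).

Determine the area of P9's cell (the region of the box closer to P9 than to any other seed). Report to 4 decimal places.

1. box [0,44]×[0,55]: [(0, 0) (44, 0) (44, 55) (0, 55)]
2. ⊥bis P9·P0 via (32.195,16.97): [(0, 54.8526) (0, 0) (44, 0) (44, 3.0795)]  |A|=1274.5072
3. ⊥bis P9·P1 via (19.98,29.885): [(21.0748, 30.0547) (0, 26.7888) (0, 0) (44, 0) (44, 3.0795)]  |A|=978.7861
4. ⊥bis P9·P2 via (18.725,20.305): [(26.6428, 23.5031) (0, 12.7418) (0, 0) (44, 0) (44, 3.0795)]  |A|=713.5322
5. ⊥bis P9·P3 via (13.905,26.025): [(26.6428, 23.5031) (0, 12.7418) (0, 0) (44, 0) (44, 3.0795)]  |A|=713.5322
6. ⊥bis P9·P4 via (21.69,8.215): [(26.6428, 23.5031) (14.1742, 18.4669) (27.7125, 0) (44, 0) (44, 3.0795)]  |A|=367.3472
7. ⊥bis P9·P5 via (24.21,15.71): [(34.7142, 14.0057) (15.1134, 17.1859) (27.7125, 0) (44, 0) (44, 3.0795)]  |A|=276.7525
8. ⊥bis P9·P6 via (14.915,15.94): [(34.7142, 14.0057) (15.8244, 17.0705) (15.4966, 16.6631) (27.7125, 0) (44, 0) (44, 3.0795)]  |A|=276.5888
9. ⊥bis P9·P7 via (26.895,29.955): [(34.7142, 14.0057) (15.8244, 17.0705) (15.4966, 16.6631) (27.7125, 0) (44, 0) (44, 3.0795)]  |A|=276.5888
10. ⊥bis P9·P8 via (26.23,26.62): [(34.7142, 14.0057) (15.8244, 17.0705) (15.4966, 16.6631) (27.7125, 0) (44, 0) (44, 3.0795)]  |A|=276.5888
11. canonical 6-gon: [(34.7142, 14.0057) (15.8244, 17.0705) (15.4966, 16.6631) (27.7125, 0) (44, 0) (44, 3.0795)]
12. shoelace: 276.5888

Area of P9's cell: 276.5888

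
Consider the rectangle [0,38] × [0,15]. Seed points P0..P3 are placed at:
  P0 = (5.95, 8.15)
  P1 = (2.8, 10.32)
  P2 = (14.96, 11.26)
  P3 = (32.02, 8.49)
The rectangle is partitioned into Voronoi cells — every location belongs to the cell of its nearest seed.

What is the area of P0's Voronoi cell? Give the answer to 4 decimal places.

Area of P0's cell: 117.6796

1. box [0,38]×[0,15]: [(0, 0) (38, 0) (38, 15) (0, 15)]
2. ⊥bis P0·P1 via (4.375,9.235): [(0, 2.8842) (0, 0) (38, 0) (38, 15) (8.3464, 15)]  |A|=519.438
3. ⊥bis P0·P2 via (10.455,9.705): [(0, 2.8842) (0, 0) (13.8049, 0) (8.6273, 15) (8.3464, 15)]  |A|=117.6796
4. ⊥bis P0·P3 via (18.985,8.32): [(0, 2.8842) (0, 0) (13.8049, 0) (8.6273, 15) (8.3464, 15)]  |A|=117.6796
5. canonical 5-gon: [(0, 2.8842) (0, 0) (13.8049, 0) (8.6273, 15) (8.3464, 15)]
6. shoelace: 117.6796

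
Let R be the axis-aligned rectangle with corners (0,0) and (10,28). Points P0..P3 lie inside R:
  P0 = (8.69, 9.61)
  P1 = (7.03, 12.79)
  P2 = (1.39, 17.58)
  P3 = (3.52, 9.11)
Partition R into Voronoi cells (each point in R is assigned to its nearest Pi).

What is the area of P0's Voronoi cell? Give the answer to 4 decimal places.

1. box [0,10]×[0,28]: [(0, 0) (10, 0) (10, 28) (0, 28)]
2. ⊥bis P0·P1 via (7.86,11.2): [(0, 7.097) (0, 0) (10, 0) (10, 12.3171)]  |A|=97.0704
3. ⊥bis P0·P2 via (5.04,13.595): [(0, 7.097) (0, 0) (10, 0) (10, 12.3171)]  |A|=97.0704
4. ⊥bis P0·P3 via (6.105,9.36): [(6.0199, 10.2395) (7.0102, 0) (10, 0) (10, 12.3171)]  |A|=39.8182
5. canonical 4-gon: [(6.0199, 10.2395) (7.0102, 0) (10, 0) (10, 12.3171)]
6. shoelace: 39.8182

Area of P0's cell: 39.8182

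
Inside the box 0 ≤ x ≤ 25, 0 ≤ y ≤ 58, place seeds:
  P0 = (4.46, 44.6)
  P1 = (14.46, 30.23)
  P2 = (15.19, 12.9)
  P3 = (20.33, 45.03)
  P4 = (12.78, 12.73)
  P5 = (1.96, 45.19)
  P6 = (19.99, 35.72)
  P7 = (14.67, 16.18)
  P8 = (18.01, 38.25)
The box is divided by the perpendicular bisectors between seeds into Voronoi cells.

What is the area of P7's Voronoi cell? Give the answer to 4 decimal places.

Area of P7's cell: 157.4904

1. box [0,25]×[0,58]: [(0, 0) (25, 0) (25, 58) (0, 58)]
2. ⊥bis P7·P0 via (9.565,30.39): [(0, 26.9537) (0, 0) (25, 0) (25, 35.9351)]  |A|=786.1103
3. ⊥bis P7·P1 via (14.565,23.205): [(0, 22.9873) (0, 0) (25, 0) (25, 23.361)]  |A|=579.3534
4. ⊥bis P7·P2 via (14.93,14.54): [(0, 22.9873) (0, 12.173) (25, 16.1365) (25, 23.361)]  |A|=225.4845
5. ⊥bis P7·P3 via (17.5,30.605): [(0, 22.9873) (0, 12.173) (25, 16.1365) (25, 23.361)]  |A|=225.4845
6. ⊥bis P7·P4 via (13.725,14.455): [(0, 22.9873) (0, 21.9739) (13.8751, 14.3728) (25, 16.1365) (25, 23.361)]  |A|=157.4904
7. ⊥bis P7·P5 via (8.315,30.685): [(0, 22.9873) (0, 21.9739) (13.8751, 14.3728) (25, 16.1365) (25, 23.361)]  |A|=157.4904
8. ⊥bis P7·P6 via (17.33,25.95): [(0, 22.9873) (0, 21.9739) (13.8751, 14.3728) (25, 16.1365) (25, 23.361)]  |A|=157.4904
9. ⊥bis P7·P8 via (16.34,27.215): [(0, 22.9873) (0, 21.9739) (13.8751, 14.3728) (25, 16.1365) (25, 23.361)]  |A|=157.4904
10. canonical 5-gon: [(0, 22.9873) (0, 21.9739) (13.8751, 14.3728) (25, 16.1365) (25, 23.361)]
11. shoelace: 157.4904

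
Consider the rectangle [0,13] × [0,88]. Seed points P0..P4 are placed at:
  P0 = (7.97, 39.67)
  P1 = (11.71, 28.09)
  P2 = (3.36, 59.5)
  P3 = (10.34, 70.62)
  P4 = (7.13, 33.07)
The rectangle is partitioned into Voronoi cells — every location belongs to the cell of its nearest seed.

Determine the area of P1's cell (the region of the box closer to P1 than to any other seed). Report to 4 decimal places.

1. box [0,13]×[0,88]: [(0, 0) (13, 0) (13, 88) (0, 88)]
2. ⊥bis P1·P0 via (9.84,33.88): [(0, 30.702) (0, 0) (13, 0) (13, 34.9006)]  |A|=426.4166
3. ⊥bis P1·P2 via (7.535,43.795): [(0, 30.702) (0, 0) (13, 0) (13, 34.9006)]  |A|=426.4166
4. ⊥bis P1·P3 via (11.025,49.355): [(0, 30.702) (0, 0) (13, 0) (13, 34.9006)]  |A|=426.4166
5. ⊥bis P1·P4 via (9.42,30.58): [(0, 21.9166) (0, 0) (13, 0) (13, 33.8724)]  |A|=362.629
6. canonical 4-gon: [(0, 21.9166) (0, 0) (13, 0) (13, 33.8724)]
7. shoelace: 362.629

Area of P1's cell: 362.6290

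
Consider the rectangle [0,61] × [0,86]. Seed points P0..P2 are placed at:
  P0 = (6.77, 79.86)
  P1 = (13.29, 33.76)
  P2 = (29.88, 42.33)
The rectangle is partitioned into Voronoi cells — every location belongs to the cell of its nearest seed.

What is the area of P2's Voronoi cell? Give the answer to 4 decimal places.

Area of P2's cell: 2713.1501

1. box [0,61]×[0,86]: [(0, 0) (61, 0) (61, 86) (0, 86)]
2. ⊥bis P2·P0 via (18.325,61.095): [(0, 49.8109) (0, 0) (61, 0) (61, 86) (58.77, 86)]  |A|=4182.5839
3. ⊥bis P2·P1 via (21.585,38.045): [(11.7647, 57.0553) (41.2381, 0) (61, 0) (61, 86) (58.77, 86)]  |A|=2713.1501
4. canonical 5-gon: [(11.7647, 57.0553) (41.2381, 0) (61, 0) (61, 86) (58.77, 86)]
5. shoelace: 2713.1501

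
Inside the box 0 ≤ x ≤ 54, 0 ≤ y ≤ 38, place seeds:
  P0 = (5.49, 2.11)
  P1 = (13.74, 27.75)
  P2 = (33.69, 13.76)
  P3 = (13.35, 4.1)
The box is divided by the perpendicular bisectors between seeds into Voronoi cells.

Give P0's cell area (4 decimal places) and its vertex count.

1. box [0,54]×[0,38]: [(0, 0) (54, 0) (54, 38) (0, 38)]
2. ⊥bis P0·P1 via (9.615,14.93): [(0, 18.0237) (0, 0) (54, 0) (54, 0.6486)]  |A|=504.1522
3. ⊥bis P0·P2 via (19.59,7.935): [(17.7864, 12.3007) (0, 18.0237) (0, 0) (22.8681, 0)]  |A|=300.9364
4. ⊥bis P0·P3 via (9.42,3.105): [(6.1433, 16.0471) (0, 18.0237) (0, 0) (10.2061, 0)]  |A|=137.252
5. canonical 4-gon: [(6.1433, 16.0471) (0, 18.0237) (0, 0) (10.2061, 0)]
6. shoelace: 137.252

Area of P0's cell: 137.2520 (4 vertices)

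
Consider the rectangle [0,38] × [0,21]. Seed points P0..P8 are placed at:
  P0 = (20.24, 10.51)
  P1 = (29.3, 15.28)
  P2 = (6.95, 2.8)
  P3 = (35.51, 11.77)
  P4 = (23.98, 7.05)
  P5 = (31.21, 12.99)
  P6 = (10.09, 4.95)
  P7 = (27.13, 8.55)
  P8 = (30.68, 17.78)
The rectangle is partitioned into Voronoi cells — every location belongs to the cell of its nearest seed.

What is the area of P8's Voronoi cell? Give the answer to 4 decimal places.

1. box [0,38]×[0,21]: [(0, 0) (38, 0) (38, 21) (0, 21)]
2. ⊥bis P8·P0 via (25.46,14.145): [(35.31, 0) (38, 0) (38, 21) (20.6865, 21)]  |A|=210.0371
3. ⊥bis P8·P1 via (29.99,16.53): [(38, 12.1085) (38, 21) (21.8922, 21)]  |A|=71.6115
4. ⊥bis P8·P2 via (18.815,10.29): [(38, 12.1085) (38, 21) (21.8922, 21)]  |A|=71.6115
5. ⊥bis P8·P3 via (33.095,14.775): [(33.1253, 14.7993) (38, 18.717) (38, 21) (21.8922, 21)]  |A|=55.5043
6. ⊥bis P8·P4 via (27.33,12.415): [(33.1253, 14.7993) (38, 18.717) (38, 21) (21.8922, 21)]  |A|=55.5043
7. ⊥bis P8·P5 via (30.945,15.385): [(31.8774, 15.4882) (34.3185, 15.7583) (38, 18.717) (38, 21) (21.8922, 21)]  |A|=54.495
8. ⊥bis P8·P6 via (20.385,11.365): [(31.8774, 15.4882) (34.3185, 15.7583) (38, 18.717) (38, 21) (21.8922, 21)]  |A|=54.495
9. ⊥bis P8·P7 via (28.905,13.165): [(31.8774, 15.4882) (34.3185, 15.7583) (38, 18.717) (38, 21) (21.8922, 21)]  |A|=54.495
10. canonical 5-gon: [(31.8774, 15.4882) (34.3185, 15.7583) (38, 18.717) (38, 21) (21.8922, 21)]
11. shoelace: 54.495

Area of P8's cell: 54.4950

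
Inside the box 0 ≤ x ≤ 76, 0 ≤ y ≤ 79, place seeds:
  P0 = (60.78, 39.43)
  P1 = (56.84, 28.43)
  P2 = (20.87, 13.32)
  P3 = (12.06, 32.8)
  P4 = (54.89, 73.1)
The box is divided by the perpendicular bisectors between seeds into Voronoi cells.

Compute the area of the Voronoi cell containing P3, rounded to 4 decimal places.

Area of P3's cell: 1581.3130

1. box [0,76]×[0,79]: [(0, 0) (76, 0) (76, 79) (0, 79)]
2. ⊥bis P3·P0 via (36.42,36.115): [(0, 0) (41.3347, 0) (30.584, 79) (0, 79)]  |A|=2840.7892
3. ⊥bis P3·P1 via (34.45,30.615): [(0, 0) (31.4623, 0) (35.5853, 42.2487) (30.584, 79) (0, 79)]  |A|=2632.2429
4. ⊥bis P3·P2 via (16.465,23.06): [(0, 15.6136) (34.5091, 31.2206) (35.5853, 42.2487) (30.584, 79) (0, 79)]  |A|=1871.7014
5. ⊥bis P3·P4 via (33.475,52.95): [(0, 15.6136) (34.5091, 31.2206) (35.5853, 42.2487) (34.2396, 52.1374) (8.9638, 79) (0, 79)]  |A|=1581.313
6. canonical 6-gon: [(0, 15.6136) (34.5091, 31.2206) (35.5853, 42.2487) (34.2396, 52.1374) (8.9638, 79) (0, 79)]
7. shoelace: 1581.313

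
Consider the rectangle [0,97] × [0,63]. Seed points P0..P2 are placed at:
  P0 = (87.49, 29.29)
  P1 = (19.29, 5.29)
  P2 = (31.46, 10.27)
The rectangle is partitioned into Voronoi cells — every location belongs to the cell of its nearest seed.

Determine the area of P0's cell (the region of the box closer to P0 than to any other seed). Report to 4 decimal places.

1. box [0,97]×[0,63]: [(0, 0) (97, 0) (97, 63) (0, 63)]
2. ⊥bis P0·P1 via (53.39,17.29): [(59.4745, 0) (97, 0) (97, 63) (37.3044, 63)]  |A|=3062.467
3. ⊥bis P0·P2 via (59.475,19.78): [(66.1895, 0) (97, 0) (97, 63) (44.8035, 63)]  |A|=2614.7194
4. canonical 4-gon: [(66.1895, 0) (97, 0) (97, 63) (44.8035, 63)]
5. shoelace: 2614.7194

Area of P0's cell: 2614.7194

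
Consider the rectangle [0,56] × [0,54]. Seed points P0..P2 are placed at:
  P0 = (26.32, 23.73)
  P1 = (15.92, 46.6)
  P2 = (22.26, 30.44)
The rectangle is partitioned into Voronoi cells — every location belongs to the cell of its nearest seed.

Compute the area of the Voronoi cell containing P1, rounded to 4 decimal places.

Area of P1's cell: 671.1247

1. box [0,56]×[0,54]: [(0, 0) (56, 0) (56, 54) (0, 54)]
2. ⊥bis P1·P0 via (21.12,35.165): [(0, 25.5608) (56, 51.0265) (56, 54) (0, 54)]  |A|=879.5562
3. ⊥bis P1·P2 via (19.09,38.52): [(0, 31.0305) (56, 53.0008) (56, 54) (0, 54)]  |A|=671.1247
4. canonical 4-gon: [(0, 31.0305) (56, 53.0008) (56, 54) (0, 54)]
5. shoelace: 671.1247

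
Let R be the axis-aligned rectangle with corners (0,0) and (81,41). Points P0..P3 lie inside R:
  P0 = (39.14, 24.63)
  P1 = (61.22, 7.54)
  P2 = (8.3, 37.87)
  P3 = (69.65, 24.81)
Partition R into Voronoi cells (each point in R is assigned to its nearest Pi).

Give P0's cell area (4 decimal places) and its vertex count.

1. box [0,81]×[0,41]: [(0, 0) (81, 0) (81, 41) (0, 41)]
2. ⊥bis P0·P1 via (50.18,16.085): [(0, 0) (37.7302, 0) (69.4643, 41) (0, 41)]  |A|=2197.4863
3. ⊥bis P0·P2 via (23.72,31.25): [(10.304, 0) (37.7302, 0) (69.4643, 41) (27.9058, 41)]  |A|=1414.1858
4. ⊥bis P0·P3 via (54.395,24.72): [(10.304, 0) (37.7302, 0) (54.4137, 21.5548) (54.299, 41) (27.9058, 41)]  |A|=1266.7395
5. canonical 5-gon: [(10.304, 0) (37.7302, 0) (54.4137, 21.5548) (54.299, 41) (27.9058, 41)]
6. shoelace: 1266.7395

Area of P0's cell: 1266.7395 (5 vertices)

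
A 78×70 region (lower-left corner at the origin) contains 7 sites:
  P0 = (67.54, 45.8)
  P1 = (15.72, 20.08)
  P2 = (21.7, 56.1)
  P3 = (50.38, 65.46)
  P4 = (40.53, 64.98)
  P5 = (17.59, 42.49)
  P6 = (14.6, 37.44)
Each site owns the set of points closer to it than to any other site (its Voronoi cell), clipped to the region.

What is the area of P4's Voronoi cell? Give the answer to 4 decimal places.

Area of P4's cell: 355.5083

1. box [0,78]×[0,70]: [(0, 0) (78, 0) (78, 70) (0, 70)]
2. ⊥bis P4·P0 via (54.035,55.39): [(0, 0) (14.7022, 0) (64.4097, 70) (0, 70)]  |A|=2768.9138
3. ⊥bis P4·P1 via (28.125,42.53): [(0, 58.0708) (40.1749, 35.8717) (64.4097, 70) (0, 70)]  |A|=1338.7241
4. ⊥bis P4·P2 via (31.115,60.54): [(41.7213, 38.0494) (64.4097, 70) (26.6538, 70)]  |A|=603.162
5. ⊥bis P4·P3 via (45.455,65.22): [(41.7213, 38.0494) (46.4543, 44.7145) (45.2221, 70) (26.6538, 70)]  |A|=360.5779
6. ⊥bis P4·P5 via (29.06,53.735): [(39.2033, 43.3887) (42.8624, 39.6564) (46.4543, 44.7145) (45.2221, 70) (26.6538, 70)]  |A|=355.5083
7. ⊥bis P4·P6 via (27.565,51.21): [(39.2033, 43.3887) (42.8624, 39.6564) (46.4543, 44.7145) (45.2221, 70) (26.6538, 70)]  |A|=355.5083
8. canonical 5-gon: [(39.2033, 43.3887) (42.8624, 39.6564) (46.4543, 44.7145) (45.2221, 70) (26.6538, 70)]
9. shoelace: 355.5083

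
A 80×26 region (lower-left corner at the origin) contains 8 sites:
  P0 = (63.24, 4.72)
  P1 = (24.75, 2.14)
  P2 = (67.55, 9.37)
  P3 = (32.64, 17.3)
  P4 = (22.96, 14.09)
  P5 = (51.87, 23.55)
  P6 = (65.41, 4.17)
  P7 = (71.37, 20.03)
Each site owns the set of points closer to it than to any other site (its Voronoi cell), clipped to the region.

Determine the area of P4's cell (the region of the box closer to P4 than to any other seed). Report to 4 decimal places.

1. box [0,80]×[0,26]: [(0, 0) (80, 0) (80, 26) (0, 26)]
2. ⊥bis P4·P0 via (43.1,9.405): [(0, 0) (40.9122, 0) (46.9604, 26) (0, 26)]  |A|=1142.3431
3. ⊥bis P4·P1 via (23.855,8.115): [(0, 4.5417) (43.4839, 11.0552) (46.9604, 26) (0, 26)]  |A|=817.4501
4. ⊥bis P4·P2 via (45.255,11.73): [(0, 4.5417) (43.4839, 11.0552) (46.6028, 24.4631) (46.7655, 26) (0, 26)]  |A|=817.3004
5. ⊥bis P4·P3 via (27.8,15.695): [(0, 4.5417) (30.008, 9.0367) (24.3827, 26) (0, 26)]  |A|=528.7659
6. ⊥bis P4·P5 via (37.415,18.82): [(0, 4.5417) (30.008, 9.0367) (24.3827, 26) (0, 26)]  |A|=528.7659
7. ⊥bis P4·P6 via (44.185,9.13): [(0, 4.5417) (30.008, 9.0367) (24.3827, 26) (0, 26)]  |A|=528.7659
8. ⊥bis P4·P7 via (47.165,17.06): [(0, 4.5417) (30.008, 9.0367) (24.3827, 26) (0, 26)]  |A|=528.7659
9. canonical 4-gon: [(0, 4.5417) (30.008, 9.0367) (24.3827, 26) (0, 26)]
10. shoelace: 528.7659

Area of P4's cell: 528.7659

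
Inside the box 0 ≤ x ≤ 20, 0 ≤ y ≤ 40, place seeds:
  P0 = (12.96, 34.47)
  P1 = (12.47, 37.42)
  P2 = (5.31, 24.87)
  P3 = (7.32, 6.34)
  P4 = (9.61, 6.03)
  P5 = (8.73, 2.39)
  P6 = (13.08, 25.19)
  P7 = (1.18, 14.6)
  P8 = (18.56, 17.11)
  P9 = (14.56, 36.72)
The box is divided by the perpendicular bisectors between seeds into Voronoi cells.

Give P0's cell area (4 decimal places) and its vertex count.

1. box [0,20]×[0,40]: [(0, 0) (20, 0) (20, 40) (0, 40)]
2. ⊥bis P0·P1 via (12.715,35.945): [(0, 33.833) (0, 0) (20, 0) (20, 37.1551)]  |A|=709.8807
3. ⊥bis P0·P2 via (9.135,29.67): [(3.2363, 34.3706) (20, 21.012) (20, 37.1551)]  |A|=135.3094
4. ⊥bis P0·P3 via (10.14,20.405): [(3.2363, 34.3706) (20, 21.012) (20, 37.1551)]  |A|=135.3094
5. ⊥bis P0·P4 via (11.285,20.25): [(3.2363, 34.3706) (20, 21.012) (20, 37.1551)]  |A|=135.3094
6. ⊥bis P0·P5 via (10.845,18.43): [(3.2363, 34.3706) (20, 21.012) (20, 37.1551)]  |A|=135.3094
7. ⊥bis P0·P6 via (13.02,29.83): [(3.2363, 34.3706) (8.9995, 29.778) (20, 29.9203) (20, 37.1551)]  |A|=86.3113
8. ⊥bis P0·P7 via (7.07,24.535): [(3.2363, 34.3706) (8.9995, 29.778) (20, 29.9203) (20, 37.1551)]  |A|=86.3113
9. ⊥bis P0·P8 via (15.76,25.79): [(3.2363, 34.3706) (8.9995, 29.778) (20, 29.9203) (20, 37.1551)]  |A|=86.3113
10. ⊥bis P0·P9 via (13.76,35.595): [(13.1631, 36.0194) (3.2363, 34.3706) (8.9995, 29.778) (20, 29.9203) (20, 31.1577)]  |A|=65.8097
11. canonical 5-gon: [(13.1631, 36.0194) (3.2363, 34.3706) (8.9995, 29.778) (20, 29.9203) (20, 31.1577)]
12. shoelace: 65.8097

Area of P0's cell: 65.8097 (5 vertices)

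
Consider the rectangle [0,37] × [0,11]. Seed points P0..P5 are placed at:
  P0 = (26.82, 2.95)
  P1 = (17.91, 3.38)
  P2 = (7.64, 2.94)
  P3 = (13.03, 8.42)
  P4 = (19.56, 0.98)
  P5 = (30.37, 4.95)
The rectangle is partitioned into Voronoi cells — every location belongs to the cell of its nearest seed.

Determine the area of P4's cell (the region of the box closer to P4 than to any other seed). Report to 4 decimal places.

1. box [0,37]×[0,11]: [(0, 0) (37, 0) (37, 11) (0, 11)]
2. ⊥bis P4·P0 via (23.19,1.965): [(0, 0) (23.7232, 0) (20.7384, 11) (0, 11)]  |A|=244.5386
3. ⊥bis P4·P1 via (18.735,2.18): [(15.5641, 0) (23.7232, 0) (22.4404, 4.7275)]  |A|=19.286
4. ⊥bis P4·P2 via (13.6,1.96): [(15.5641, 0) (23.7232, 0) (22.4404, 4.7275)]  |A|=19.286
5. ⊥bis P4·P3 via (16.295,4.7): [(15.5641, 0) (23.7232, 0) (22.4404, 4.7275)]  |A|=19.286
6. ⊥bis P4·P5 via (24.965,2.965): [(15.5641, 0) (23.7232, 0) (22.4404, 4.7275)]  |A|=19.286
7. canonical 3-gon: [(15.5641, 0) (23.7232, 0) (22.4404, 4.7275)]
8. shoelace: 19.286

Area of P4's cell: 19.2860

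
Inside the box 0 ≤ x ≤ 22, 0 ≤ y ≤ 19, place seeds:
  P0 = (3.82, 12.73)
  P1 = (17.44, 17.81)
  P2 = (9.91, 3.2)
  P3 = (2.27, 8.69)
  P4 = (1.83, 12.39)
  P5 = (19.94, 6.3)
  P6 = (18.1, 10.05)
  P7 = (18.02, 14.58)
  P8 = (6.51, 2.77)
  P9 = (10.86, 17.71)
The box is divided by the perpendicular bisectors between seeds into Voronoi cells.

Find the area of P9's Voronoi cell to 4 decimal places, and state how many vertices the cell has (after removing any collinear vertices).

1. box [0,22]×[0,19]: [(0, 0) (22, 0) (22, 19) (0, 19)]
2. ⊥bis P9·P0 via (7.34,15.22): [(18.1064, 0) (22, 0) (22, 19) (4.6661, 19)]  |A|=201.6612
3. ⊥bis P9·P1 via (14.15,17.76): [(14.339, 5.3259) (14.1312, 19) (4.6661, 19)]  |A|=64.7133
4. ⊥bis P9·P2 via (10.385,10.455): [(10.7265, 10.4326) (14.2649, 10.201) (14.1312, 19) (4.6661, 19)]  |A|=56.0969
5. ⊥bis P9·P3 via (6.565,13.2): [(10.7265, 10.4326) (14.2649, 10.201) (14.1312, 19) (4.6661, 19)]  |A|=56.0969
6. ⊥bis P9·P4 via (6.345,15.05): [(10.7265, 10.4326) (14.2649, 10.201) (14.1312, 19) (4.6661, 19)]  |A|=56.0969
7. ⊥bis P9·P5 via (15.4,12.005): [(10.7265, 10.4326) (13.2191, 10.2694) (14.2514, 11.0909) (14.1312, 19) (4.6661, 19)]  |A|=55.6321
8. ⊥bis P9·P6 via (14.48,13.88): [(10.7265, 10.4326) (10.8258, 10.4261) (14.2128, 13.6275) (14.1312, 19) (4.6661, 19)]  |A|=50.2108
9. ⊥bis P9·P7 via (14.44,16.145): [(10.7265, 10.4326) (10.8258, 10.4261) (12.7245, 12.2208) (14.1835, 15.5582) (14.1312, 19) (4.6661, 19)]  |A|=48.7535
10. ⊥bis P9·P8 via (8.685,10.24): [(10.7265, 10.4326) (10.8258, 10.4261) (12.7245, 12.2208) (14.1835, 15.5582) (14.1312, 19) (4.6661, 19)]  |A|=48.7535
11. canonical 6-gon: [(10.7265, 10.4326) (10.8258, 10.4261) (12.7245, 12.2208) (14.1835, 15.5582) (14.1312, 19) (4.6661, 19)]
12. shoelace: 48.7535

Area of P9's cell: 48.7535 (6 vertices)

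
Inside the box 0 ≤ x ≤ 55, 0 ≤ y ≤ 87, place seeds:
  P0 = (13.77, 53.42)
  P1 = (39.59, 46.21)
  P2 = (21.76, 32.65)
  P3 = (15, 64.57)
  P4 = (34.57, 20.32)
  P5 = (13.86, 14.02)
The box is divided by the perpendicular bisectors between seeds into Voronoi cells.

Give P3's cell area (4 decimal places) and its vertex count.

1. box [0,55]×[0,87]: [(0, 0) (55, 0) (55, 87) (0, 87)]
2. ⊥bis P3·P0 via (14.385,58.995): [(0, 60.5819) (55, 54.5146) (55, 87) (0, 87)]  |A|=1619.8472
3. ⊥bis P3·P1 via (27.295,55.39): [(0, 60.5819) (28.7994, 57.4049) (50.8964, 87) (0, 87)]  |A|=1133.5563
4. ⊥bis P3·P2 via (18.38,48.61): [(0, 60.5819) (28.7994, 57.4049) (50.8964, 87) (0, 87)]  |A|=1133.5563
5. ⊥bis P3·P4 via (24.785,42.445): [(0, 60.5819) (28.7994, 57.4049) (50.8964, 87) (0, 87)]  |A|=1133.5563
6. ⊥bis P3·P5 via (14.43,39.295): [(0, 60.5819) (28.7994, 57.4049) (50.8964, 87) (0, 87)]  |A|=1133.5563
7. canonical 4-gon: [(0, 60.5819) (28.7994, 57.4049) (50.8964, 87) (0, 87)]
8. shoelace: 1133.5563

Area of P3's cell: 1133.5563 (4 vertices)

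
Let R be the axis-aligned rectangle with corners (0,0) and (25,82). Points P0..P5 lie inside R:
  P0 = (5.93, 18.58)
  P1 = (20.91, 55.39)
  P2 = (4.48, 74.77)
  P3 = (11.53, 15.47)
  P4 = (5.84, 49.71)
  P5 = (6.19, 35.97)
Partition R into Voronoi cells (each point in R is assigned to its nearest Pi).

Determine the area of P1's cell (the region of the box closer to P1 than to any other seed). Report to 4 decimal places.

1. box [0,25]×[0,82]: [(0, 0) (25, 0) (25, 82) (0, 82)]
2. ⊥bis P1·P0 via (13.42,36.985): [(0, 42.4463) (25, 32.2725) (25, 82) (0, 82)]  |A|=1116.015
3. ⊥bis P1·P2 via (12.695,65.08): [(0, 54.3174) (0, 42.4463) (25, 32.2725) (25, 75.5119)]  |A|=688.8821
4. ⊥bis P1·P3 via (16.22,35.43): [(0, 54.3174) (0, 42.4463) (18.6361, 34.8623) (25, 33.367) (25, 75.5119)]  |A|=685.3995
5. ⊥bis P1·P4 via (13.375,52.55): [(9.6313, 62.4827) (20.1782, 34.4999) (25, 33.367) (25, 75.5119)]  |A|=385.3454
6. ⊥bis P1·P5 via (13.55,45.68): [(9.6313, 62.4827) (16.93, 43.118) (25, 37.0011) (25, 75.5119)]  |A|=351.7444
7. canonical 4-gon: [(9.6313, 62.4827) (16.93, 43.118) (25, 37.0011) (25, 75.5119)]
8. shoelace: 351.7444

Area of P1's cell: 351.7444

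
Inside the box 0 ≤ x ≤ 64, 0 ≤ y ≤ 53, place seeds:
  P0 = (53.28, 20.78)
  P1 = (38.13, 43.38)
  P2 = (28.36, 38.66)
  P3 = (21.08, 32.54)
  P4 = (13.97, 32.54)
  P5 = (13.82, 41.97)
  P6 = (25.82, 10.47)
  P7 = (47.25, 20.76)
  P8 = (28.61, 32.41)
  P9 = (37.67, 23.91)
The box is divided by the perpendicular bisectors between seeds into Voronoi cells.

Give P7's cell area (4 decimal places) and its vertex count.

Area of P7's cell: 277.4880 (5 vertices)

1. box [0,64]×[0,53]: [(0, 0) (64, 0) (64, 53) (0, 53)]
2. ⊥bis P7·P0 via (50.265,20.77): [(0, 0) (50.3339, 0) (50.1581, 53) (0, 53)]  |A|=2663.0377
3. ⊥bis P7·P1 via (42.69,32.07): [(0, 14.8581) (0, 0) (50.3339, 0) (50.2175, 35.1049)]  |A|=1256.5525
4. ⊥bis P7·P2 via (37.805,29.71): [(38.4037, 30.3419) (9.6521, 0) (50.3339, 0) (50.2175, 35.1049)]  |A|=824.8182
5. ⊥bis P7·P3 via (34.165,26.65): [(38.4037, 30.3419) (33.4951, 25.1617) (22.1689, 0) (50.3339, 0) (50.2175, 35.1049)]  |A|=667.3453
6. ⊥bis P7·P4 via (30.61,26.65): [(38.4037, 30.3419) (33.4951, 25.1617) (22.1689, 0) (50.3339, 0) (50.2175, 35.1049)]  |A|=667.3453
7. ⊥bis P7·P5 via (30.535,31.365): [(38.4037, 30.3419) (33.4951, 25.1617) (22.1689, 0) (50.3339, 0) (50.2175, 35.1049)]  |A|=667.3453
8. ⊥bis P7·P6 via (36.535,15.615): [(38.4037, 30.3419) (33.4951, 25.1617) (32.7479, 23.5019) (44.0328, 0) (50.3339, 0) (50.2175, 35.1049)]  |A|=410.4236
9. ⊥bis P7·P8 via (37.93,26.585): [(40.9094, 31.3521) (34.1622, 20.5566) (44.0328, 0) (50.3339, 0) (50.2175, 35.1049)]  |A|=385.002
10. ⊥bis P7·P9 via (42.46,22.335): [(46.115, 33.4509) (38.7403, 11.0223) (44.0328, 0) (50.3339, 0) (50.2175, 35.1049)]  |A|=277.488
11. canonical 5-gon: [(46.115, 33.4509) (38.7403, 11.0223) (44.0328, 0) (50.3339, 0) (50.2175, 35.1049)]
12. shoelace: 277.488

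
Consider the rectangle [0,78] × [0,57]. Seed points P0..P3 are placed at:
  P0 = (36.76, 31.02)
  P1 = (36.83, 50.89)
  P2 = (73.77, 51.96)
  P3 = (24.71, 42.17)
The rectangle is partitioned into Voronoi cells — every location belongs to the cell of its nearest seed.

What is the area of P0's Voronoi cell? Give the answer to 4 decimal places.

Area of P0's cell: 2095.9384

1. box [0,78]×[0,57]: [(0, 0) (78, 0) (78, 57) (0, 57)]
2. ⊥bis P0·P1 via (36.795,40.955): [(0, 41.0846) (0, 0) (78, 0) (78, 40.8098)]  |A|=3193.8841
3. ⊥bis P0·P2 via (55.265,41.49): [(55.6052, 40.8887) (0, 41.0846) (0, 0) (78, 0) (78, 1.3075)]  |A|=2751.56
4. ⊥bis P0·P3 via (30.735,36.595): [(55.6052, 40.8887) (34.7759, 40.9621) (0, 3.3791) (0, 0) (78, 0) (78, 1.3075)]  |A|=2095.9384
5. canonical 6-gon: [(55.6052, 40.8887) (34.7759, 40.9621) (0, 3.3791) (0, 0) (78, 0) (78, 1.3075)]
6. shoelace: 2095.9384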